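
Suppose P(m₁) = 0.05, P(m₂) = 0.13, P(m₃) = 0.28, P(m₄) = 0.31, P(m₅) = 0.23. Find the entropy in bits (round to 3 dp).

H = −Σ pᵢ log₂ pᵢ.
−0.05·log₂(0.05) = 0.2161
−0.13·log₂(0.13) = 0.3826
−0.28·log₂(0.28) = 0.5142
−0.31·log₂(0.31) = 0.5238
−0.23·log₂(0.23) = 0.4877
Sum ≈ 2.1244 → 2.124 bits.

2.124 bits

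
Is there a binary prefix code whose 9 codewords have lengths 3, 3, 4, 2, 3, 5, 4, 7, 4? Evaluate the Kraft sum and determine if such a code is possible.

With common denominator 2^7 = 128: Σ 2^(−ℓᵢ) = 16/128 + 16/128 + 8/128 + 32/128 + 16/128 + 4/128 + 8/128 + 1/128 + 8/128 = 109/128 = 0.8515625.
Kraft's inequality requires Σ ≤ 1; here Σ = 0.8515625 ≤ 1, so such a prefix code exists.

0.8515625; yes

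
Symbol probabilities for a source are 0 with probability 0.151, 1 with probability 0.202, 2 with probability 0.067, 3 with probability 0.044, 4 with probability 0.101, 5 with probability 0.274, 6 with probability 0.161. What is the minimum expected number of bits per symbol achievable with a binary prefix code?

Repeatedly combine the two least-probable nodes; the expected code length is the sum of the merged weights.
merge 11/250 + 67/1000 → 111/1000
merge 101/1000 + 111/1000 → 53/250
merge 151/1000 + 161/1000 → 39/125
merge 101/500 + 53/250 → 207/500
merge 137/500 + 39/125 → 293/500
merge 207/500 + 293/500 → 1
L = 111/1000 + 53/250 + 39/125 + 207/500 + 293/500 + 1 = 527/200 = 2.635 bits/symbol.

2.635 bits/symbol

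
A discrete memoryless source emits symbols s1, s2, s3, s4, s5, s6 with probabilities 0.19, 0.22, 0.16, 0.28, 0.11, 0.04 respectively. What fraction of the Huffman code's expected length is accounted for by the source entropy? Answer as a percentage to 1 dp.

Entropy H = −Σ p log₂ p ≈ 2.4091 bits.
Huffman merges: 1/25+11/100→3/20; 3/20+4/25→31/100; 19/100+11/50→41/100; 7/25+31/100→59/100; 41/100+59/100→1. L = 123/50 ≈ 2.4600.
Efficiency = H/L = 2.4091/2.4600 = 97.9%.

97.9%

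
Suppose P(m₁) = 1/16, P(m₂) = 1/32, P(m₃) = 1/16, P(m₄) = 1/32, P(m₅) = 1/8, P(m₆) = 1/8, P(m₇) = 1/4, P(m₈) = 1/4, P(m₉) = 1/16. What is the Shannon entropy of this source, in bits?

Each probability is a power of 1/2, so log₂(1/p) is an integer.
H = Σ p·log₂(1/p) = 1/16·4 + 1/32·5 + 1/16·4 + 1/32·5 + 1/8·3 + 1/8·3 + 1/4·2 + 1/4·2 + 1/16·4 = 2.8125 bits.

2.8125 bits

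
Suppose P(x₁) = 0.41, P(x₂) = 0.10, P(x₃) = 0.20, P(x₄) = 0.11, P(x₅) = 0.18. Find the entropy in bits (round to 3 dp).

H = −Σ pᵢ log₂ pᵢ.
−0.41·log₂(0.41) = 0.5274
−0.10·log₂(0.10) = 0.3322
−0.20·log₂(0.20) = 0.4644
−0.11·log₂(0.11) = 0.3503
−0.18·log₂(0.18) = 0.4453
Sum ≈ 2.1196 → 2.120 bits.

2.120 bits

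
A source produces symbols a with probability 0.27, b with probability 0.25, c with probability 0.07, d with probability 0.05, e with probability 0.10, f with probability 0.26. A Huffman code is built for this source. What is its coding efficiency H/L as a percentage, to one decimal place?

Entropy H = −Σ p log₂ p ≈ 2.3322 bits.
Huffman merges: 1/20+7/100→3/25; 1/10+3/25→11/50; 11/50+1/4→47/100; 13/50+27/100→53/100; 47/100+53/100→1. L = 117/50 ≈ 2.3400.
Efficiency = H/L = 2.3322/2.3400 = 99.7%.

99.7%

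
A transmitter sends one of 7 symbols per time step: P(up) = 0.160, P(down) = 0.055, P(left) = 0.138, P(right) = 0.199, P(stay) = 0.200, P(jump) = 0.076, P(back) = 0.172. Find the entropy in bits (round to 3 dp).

2.695 bits

H = −Σ pᵢ log₂ pᵢ.
−0.160·log₂(0.160) = 0.4230
−0.055·log₂(0.055) = 0.2301
−0.138·log₂(0.138) = 0.3943
−0.199·log₂(0.199) = 0.4635
−0.200·log₂(0.200) = 0.4644
−0.076·log₂(0.076) = 0.2826
−0.172·log₂(0.172) = 0.4368
Sum ≈ 2.6947 → 2.695 bits.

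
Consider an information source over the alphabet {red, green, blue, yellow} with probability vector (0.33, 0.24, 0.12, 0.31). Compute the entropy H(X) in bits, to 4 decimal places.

H = −Σ pᵢ log₂ pᵢ.
−0.33·log₂(0.33) = 0.5278
−0.24·log₂(0.24) = 0.4941
−0.12·log₂(0.12) = 0.3671
−0.31·log₂(0.31) = 0.5238
Sum ≈ 1.9128 → 1.9128 bits.

1.9128 bits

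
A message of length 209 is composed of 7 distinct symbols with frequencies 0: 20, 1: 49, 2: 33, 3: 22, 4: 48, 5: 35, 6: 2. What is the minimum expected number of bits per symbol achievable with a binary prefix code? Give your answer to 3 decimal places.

Probabilities are the counts divided by 209.
Repeatedly combine the two least-probable nodes; the expected code length is the sum of the merged weights.
merge 2/209 + 20/209 → 2/19
merge 2/19 + 2/19 → 4/19
merge 3/19 + 35/209 → 68/209
merge 4/19 + 48/209 → 92/209
merge 49/209 + 68/209 → 117/209
merge 92/209 + 117/209 → 1
L = 2/19 + 4/19 + 68/209 + 92/209 + 117/209 + 1 = 552/209 ≈ 2.641 bits/symbol.

2.641 bits/symbol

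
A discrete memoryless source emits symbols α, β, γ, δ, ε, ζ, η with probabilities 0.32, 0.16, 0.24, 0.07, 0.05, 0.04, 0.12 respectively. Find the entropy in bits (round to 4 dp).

2.4807 bits

H = −Σ pᵢ log₂ pᵢ.
−0.32·log₂(0.32) = 0.5260
−0.16·log₂(0.16) = 0.4230
−0.24·log₂(0.24) = 0.4941
−0.07·log₂(0.07) = 0.2686
−0.05·log₂(0.05) = 0.2161
−0.04·log₂(0.04) = 0.1858
−0.12·log₂(0.12) = 0.3671
Sum ≈ 2.4807 → 2.4807 bits.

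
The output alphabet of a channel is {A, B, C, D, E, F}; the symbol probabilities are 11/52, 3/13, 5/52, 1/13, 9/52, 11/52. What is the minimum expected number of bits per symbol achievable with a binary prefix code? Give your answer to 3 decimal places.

2.519 bits/symbol

Repeatedly combine the two least-probable nodes; the expected code length is the sum of the merged weights.
merge 1/13 + 5/52 → 9/52
merge 9/52 + 9/52 → 9/26
merge 11/52 + 11/52 → 11/26
merge 3/13 + 9/26 → 15/26
merge 11/26 + 15/26 → 1
L = 9/52 + 9/26 + 11/26 + 15/26 + 1 = 131/52 ≈ 2.519 bits/symbol.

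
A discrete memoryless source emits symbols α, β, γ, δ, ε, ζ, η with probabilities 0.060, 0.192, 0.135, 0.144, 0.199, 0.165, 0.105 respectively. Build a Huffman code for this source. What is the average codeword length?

2.774 bits/symbol

Repeatedly combine the two least-probable nodes; the expected code length is the sum of the merged weights.
merge 3/50 + 21/200 → 33/200
merge 27/200 + 18/125 → 279/1000
merge 33/200 + 33/200 → 33/100
merge 24/125 + 199/1000 → 391/1000
merge 279/1000 + 33/100 → 609/1000
merge 391/1000 + 609/1000 → 1
L = 33/200 + 279/1000 + 33/100 + 391/1000 + 609/1000 + 1 = 1387/500 = 2.774 bits/symbol.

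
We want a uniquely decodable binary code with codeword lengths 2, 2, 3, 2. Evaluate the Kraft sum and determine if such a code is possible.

0.875; yes

With common denominator 2^3 = 8: Σ 2^(−ℓᵢ) = 2/8 + 2/8 + 1/8 + 2/8 = 7/8 = 0.875.
Kraft's inequality requires Σ ≤ 1; here Σ = 0.875 ≤ 1, so such a prefix code exists.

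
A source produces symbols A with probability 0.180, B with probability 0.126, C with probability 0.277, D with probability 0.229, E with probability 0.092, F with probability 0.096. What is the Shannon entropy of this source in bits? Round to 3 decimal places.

2.463 bits

H = −Σ pᵢ log₂ pᵢ.
−0.180·log₂(0.180) = 0.4453
−0.126·log₂(0.126) = 0.3766
−0.277·log₂(0.277) = 0.5130
−0.229·log₂(0.229) = 0.4870
−0.092·log₂(0.092) = 0.3167
−0.096·log₂(0.096) = 0.3246
Sum ≈ 2.4631 → 2.463 bits.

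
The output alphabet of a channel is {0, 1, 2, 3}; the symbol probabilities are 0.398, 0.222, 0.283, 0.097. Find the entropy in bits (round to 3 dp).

1.853 bits

H = −Σ pᵢ log₂ pᵢ.
−0.398·log₂(0.398) = 0.5290
−0.222·log₂(0.222) = 0.4820
−0.283·log₂(0.283) = 0.5154
−0.097·log₂(0.097) = 0.3265
Sum ≈ 1.8529 → 1.853 bits.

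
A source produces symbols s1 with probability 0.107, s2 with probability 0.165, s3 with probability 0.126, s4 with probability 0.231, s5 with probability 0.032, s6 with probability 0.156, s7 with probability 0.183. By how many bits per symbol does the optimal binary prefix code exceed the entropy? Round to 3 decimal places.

0.061 bits

Entropy H = −Σ p log₂ p ≈ 2.6642 bits.
Huffman merges: 4/125+107/1000→139/1000; 63/500+139/1000→53/200; 39/250+33/200→321/1000; 183/1000+231/1000→207/500; 53/200+321/1000→293/500; 207/500+293/500→1. L = 109/40 ≈ 2.7250.
L − H = 2.7250 − 2.6642 = 0.061 bits.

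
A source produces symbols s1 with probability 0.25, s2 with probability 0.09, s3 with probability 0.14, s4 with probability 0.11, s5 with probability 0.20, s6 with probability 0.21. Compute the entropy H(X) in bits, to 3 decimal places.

2.497 bits

H = −Σ pᵢ log₂ pᵢ.
−0.25·log₂(0.25) = 0.5000
−0.09·log₂(0.09) = 0.3127
−0.14·log₂(0.14) = 0.3971
−0.11·log₂(0.11) = 0.3503
−0.20·log₂(0.20) = 0.4644
−0.21·log₂(0.21) = 0.4728
Sum ≈ 2.4973 → 2.497 bits.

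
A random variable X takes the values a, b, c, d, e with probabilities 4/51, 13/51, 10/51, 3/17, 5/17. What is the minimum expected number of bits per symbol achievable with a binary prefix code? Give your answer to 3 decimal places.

Repeatedly combine the two least-probable nodes; the expected code length is the sum of the merged weights.
merge 4/51 + 3/17 → 13/51
merge 10/51 + 13/51 → 23/51
merge 13/51 + 5/17 → 28/51
merge 23/51 + 28/51 → 1
L = 13/51 + 23/51 + 28/51 + 1 = 115/51 ≈ 2.255 bits/symbol.

2.255 bits/symbol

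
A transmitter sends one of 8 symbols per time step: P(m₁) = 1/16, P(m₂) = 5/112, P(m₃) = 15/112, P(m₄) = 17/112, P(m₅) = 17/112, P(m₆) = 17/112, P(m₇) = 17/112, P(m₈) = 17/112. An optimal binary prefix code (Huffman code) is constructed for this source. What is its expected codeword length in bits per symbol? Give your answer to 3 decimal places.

Repeatedly combine the two least-probable nodes; the expected code length is the sum of the merged weights.
merge 5/112 + 1/16 → 3/28
merge 3/28 + 15/112 → 27/112
merge 17/112 + 17/112 → 17/56
merge 17/112 + 17/112 → 17/56
merge 17/112 + 27/112 → 11/28
merge 17/56 + 17/56 → 17/28
merge 11/28 + 17/28 → 1
L = 3/28 + 27/112 + 17/56 + 17/56 + 11/28 + 17/28 + 1 = 331/112 ≈ 2.955 bits/symbol.

2.955 bits/symbol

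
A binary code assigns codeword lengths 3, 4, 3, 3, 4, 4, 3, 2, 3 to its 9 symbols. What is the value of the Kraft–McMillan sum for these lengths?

With common denominator 2^4 = 16: Σ 2^(−ℓᵢ) = 2/16 + 1/16 + 2/16 + 2/16 + 1/16 + 1/16 + 2/16 + 4/16 + 2/16 = 17/16 = 1.0625.

1.0625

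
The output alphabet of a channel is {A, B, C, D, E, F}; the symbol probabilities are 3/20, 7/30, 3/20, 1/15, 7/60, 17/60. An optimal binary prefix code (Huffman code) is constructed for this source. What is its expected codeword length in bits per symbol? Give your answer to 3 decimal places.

2.483 bits/symbol

Repeatedly combine the two least-probable nodes; the expected code length is the sum of the merged weights.
merge 1/15 + 7/60 → 11/60
merge 3/20 + 3/20 → 3/10
merge 11/60 + 7/30 → 5/12
merge 17/60 + 3/10 → 7/12
merge 5/12 + 7/12 → 1
L = 11/60 + 3/10 + 5/12 + 7/12 + 1 = 149/60 ≈ 2.483 bits/symbol.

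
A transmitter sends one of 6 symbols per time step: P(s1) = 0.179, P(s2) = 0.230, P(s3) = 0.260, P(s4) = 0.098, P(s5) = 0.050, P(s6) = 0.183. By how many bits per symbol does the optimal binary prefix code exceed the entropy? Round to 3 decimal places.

0.045 bits

Entropy H = −Σ p log₂ p ≈ 2.4301 bits.
Huffman merges: 1/20+49/500→37/250; 37/250+179/1000→327/1000; 183/1000+23/100→413/1000; 13/50+327/1000→587/1000; 413/1000+587/1000→1. L = 99/40 ≈ 2.4750.
L − H = 2.4750 − 2.4301 = 0.045 bits.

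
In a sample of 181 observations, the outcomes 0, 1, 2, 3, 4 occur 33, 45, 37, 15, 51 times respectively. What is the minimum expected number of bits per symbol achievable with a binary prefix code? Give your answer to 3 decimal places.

Probabilities are the counts divided by 181.
Repeatedly combine the two least-probable nodes; the expected code length is the sum of the merged weights.
merge 15/181 + 33/181 → 48/181
merge 37/181 + 45/181 → 82/181
merge 48/181 + 51/181 → 99/181
merge 82/181 + 99/181 → 1
L = 48/181 + 82/181 + 99/181 + 1 = 410/181 ≈ 2.265 bits/symbol.

2.265 bits/symbol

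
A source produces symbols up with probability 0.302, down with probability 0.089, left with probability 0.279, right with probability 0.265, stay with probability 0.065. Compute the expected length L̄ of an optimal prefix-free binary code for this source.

2.154 bits/symbol

Repeatedly combine the two least-probable nodes; the expected code length is the sum of the merged weights.
merge 13/200 + 89/1000 → 77/500
merge 77/500 + 53/200 → 419/1000
merge 279/1000 + 151/500 → 581/1000
merge 419/1000 + 581/1000 → 1
L = 77/500 + 419/1000 + 581/1000 + 1 = 1077/500 = 2.154 bits/symbol.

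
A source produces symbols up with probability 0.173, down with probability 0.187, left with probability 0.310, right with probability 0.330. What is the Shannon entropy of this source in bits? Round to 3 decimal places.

1.942 bits

H = −Σ pᵢ log₂ pᵢ.
−0.173·log₂(0.173) = 0.4379
−0.187·log₂(0.187) = 0.4523
−0.310·log₂(0.310) = 0.5238
−0.330·log₂(0.330) = 0.5278
Sum ≈ 1.9418 → 1.942 bits.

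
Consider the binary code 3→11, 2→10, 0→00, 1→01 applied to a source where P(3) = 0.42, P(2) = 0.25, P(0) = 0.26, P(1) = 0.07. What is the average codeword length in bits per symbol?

L̄ = Σ pᵢ·ℓᵢ = 0.42·2 + 0.25·2 + 0.26·2 + 0.07·2 = 2 bits/symbol.

2 bits/symbol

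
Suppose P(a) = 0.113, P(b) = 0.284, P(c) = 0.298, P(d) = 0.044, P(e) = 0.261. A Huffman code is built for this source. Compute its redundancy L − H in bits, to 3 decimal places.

Entropy H = −Σ p log₂ p ≈ 2.0958 bits.
Huffman merges: 11/250+113/1000→157/1000; 157/1000+261/1000→209/500; 71/250+149/500→291/500; 209/500+291/500→1. L = 2157/1000 ≈ 2.1570.
L − H = 2.1570 − 2.0958 = 0.061 bits.

0.061 bits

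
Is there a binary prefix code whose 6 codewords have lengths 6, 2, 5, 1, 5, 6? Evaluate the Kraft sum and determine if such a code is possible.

With common denominator 2^6 = 64: Σ 2^(−ℓᵢ) = 1/64 + 16/64 + 2/64 + 32/64 + 2/64 + 1/64 = 54/64 = 0.84375.
Kraft's inequality requires Σ ≤ 1; here Σ = 0.84375 ≤ 1, so such a prefix code exists.

0.84375; yes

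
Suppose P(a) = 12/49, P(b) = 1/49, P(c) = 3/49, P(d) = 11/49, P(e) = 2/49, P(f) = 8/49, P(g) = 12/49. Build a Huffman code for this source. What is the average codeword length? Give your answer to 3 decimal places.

2.469 bits/symbol

Repeatedly combine the two least-probable nodes; the expected code length is the sum of the merged weights.
merge 1/49 + 2/49 → 3/49
merge 3/49 + 3/49 → 6/49
merge 6/49 + 8/49 → 2/7
merge 11/49 + 12/49 → 23/49
merge 12/49 + 2/7 → 26/49
merge 23/49 + 26/49 → 1
L = 3/49 + 6/49 + 2/7 + 23/49 + 26/49 + 1 = 121/49 ≈ 2.469 bits/symbol.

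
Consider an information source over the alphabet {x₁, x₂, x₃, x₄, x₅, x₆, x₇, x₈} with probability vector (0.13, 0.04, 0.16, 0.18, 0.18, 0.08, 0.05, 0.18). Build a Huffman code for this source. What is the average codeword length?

2.9 bits/symbol

Repeatedly combine the two least-probable nodes; the expected code length is the sum of the merged weights.
merge 1/25 + 1/20 → 9/100
merge 2/25 + 9/100 → 17/100
merge 13/100 + 4/25 → 29/100
merge 17/100 + 9/50 → 7/20
merge 9/50 + 9/50 → 9/25
merge 29/100 + 7/20 → 16/25
merge 9/25 + 16/25 → 1
L = 9/100 + 17/100 + 29/100 + 7/20 + 9/25 + 16/25 + 1 = 29/10 = 2.9 bits/symbol.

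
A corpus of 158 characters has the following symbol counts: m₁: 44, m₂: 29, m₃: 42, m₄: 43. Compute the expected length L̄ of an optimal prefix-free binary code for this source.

2 bits/symbol

Probabilities are the counts divided by 158.
Repeatedly combine the two least-probable nodes; the expected code length is the sum of the merged weights.
merge 29/158 + 21/79 → 71/158
merge 43/158 + 22/79 → 87/158
merge 71/158 + 87/158 → 1
L = 71/158 + 87/158 + 1 = 2 bits/symbol.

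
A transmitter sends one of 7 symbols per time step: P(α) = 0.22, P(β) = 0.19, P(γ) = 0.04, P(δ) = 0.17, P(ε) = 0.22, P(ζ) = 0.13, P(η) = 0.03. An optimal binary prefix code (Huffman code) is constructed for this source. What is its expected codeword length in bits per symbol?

Repeatedly combine the two least-probable nodes; the expected code length is the sum of the merged weights.
merge 3/100 + 1/25 → 7/100
merge 7/100 + 13/100 → 1/5
merge 17/100 + 19/100 → 9/25
merge 1/5 + 11/50 → 21/50
merge 11/50 + 9/25 → 29/50
merge 21/50 + 29/50 → 1
L = 7/100 + 1/5 + 9/25 + 21/50 + 29/50 + 1 = 263/100 = 2.63 bits/symbol.

2.63 bits/symbol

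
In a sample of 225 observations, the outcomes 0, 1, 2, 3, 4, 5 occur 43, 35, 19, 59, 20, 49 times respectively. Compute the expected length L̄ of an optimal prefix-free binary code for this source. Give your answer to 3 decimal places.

Probabilities are the counts divided by 225.
Repeatedly combine the two least-probable nodes; the expected code length is the sum of the merged weights.
merge 19/225 + 4/45 → 13/75
merge 7/45 + 13/75 → 74/225
merge 43/225 + 49/225 → 92/225
merge 59/225 + 74/225 → 133/225
merge 92/225 + 133/225 → 1
L = 13/75 + 74/225 + 92/225 + 133/225 + 1 = 563/225 ≈ 2.502 bits/symbol.

2.502 bits/symbol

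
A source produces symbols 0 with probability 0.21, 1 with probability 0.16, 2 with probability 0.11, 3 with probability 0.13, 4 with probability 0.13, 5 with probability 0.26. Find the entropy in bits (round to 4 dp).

H = −Σ pᵢ log₂ pᵢ.
−0.21·log₂(0.21) = 0.4728
−0.16·log₂(0.16) = 0.4230
−0.11·log₂(0.11) = 0.3503
−0.13·log₂(0.13) = 0.3826
−0.13·log₂(0.13) = 0.3826
−0.26·log₂(0.26) = 0.5053
Sum ≈ 2.5167 → 2.5167 bits.

2.5167 bits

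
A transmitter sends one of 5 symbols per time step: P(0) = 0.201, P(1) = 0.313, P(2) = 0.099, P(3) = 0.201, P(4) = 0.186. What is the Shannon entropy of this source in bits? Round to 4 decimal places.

H = −Σ pᵢ log₂ pᵢ.
−0.201·log₂(0.201) = 0.4653
−0.313·log₂(0.313) = 0.5245
−0.099·log₂(0.099) = 0.3303
−0.201·log₂(0.201) = 0.4653
−0.186·log₂(0.186) = 0.4514
Sum ≈ 2.2367 → 2.2367 bits.

2.2367 bits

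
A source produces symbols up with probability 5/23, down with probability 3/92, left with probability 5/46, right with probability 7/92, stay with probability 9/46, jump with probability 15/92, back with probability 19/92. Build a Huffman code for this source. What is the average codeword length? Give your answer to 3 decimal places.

Repeatedly combine the two least-probable nodes; the expected code length is the sum of the merged weights.
merge 3/92 + 7/92 → 5/46
merge 5/46 + 5/46 → 5/23
merge 15/92 + 9/46 → 33/92
merge 19/92 + 5/23 → 39/92
merge 5/23 + 33/92 → 53/92
merge 39/92 + 53/92 → 1
L = 5/46 + 5/23 + 33/92 + 39/92 + 53/92 + 1 = 247/92 ≈ 2.685 bits/symbol.

2.685 bits/symbol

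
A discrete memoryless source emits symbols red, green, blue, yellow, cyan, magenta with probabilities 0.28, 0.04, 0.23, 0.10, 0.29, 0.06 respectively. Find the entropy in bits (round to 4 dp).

H = −Σ pᵢ log₂ pᵢ.
−0.28·log₂(0.28) = 0.5142
−0.04·log₂(0.04) = 0.1858
−0.23·log₂(0.23) = 0.4877
−0.10·log₂(0.10) = 0.3322
−0.29·log₂(0.29) = 0.5179
−0.06·log₂(0.06) = 0.2435
Sum ≈ 2.2813 → 2.2813 bits.

2.2813 bits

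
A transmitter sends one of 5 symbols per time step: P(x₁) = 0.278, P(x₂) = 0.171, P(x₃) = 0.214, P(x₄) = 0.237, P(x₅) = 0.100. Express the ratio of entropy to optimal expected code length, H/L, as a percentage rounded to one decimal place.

99.1%

Entropy H = −Σ p log₂ p ≈ 2.2496 bits.
Huffman merges: 1/10+171/1000→271/1000; 107/500+237/1000→451/1000; 271/1000+139/500→549/1000; 451/1000+549/1000→1. L = 2271/1000 ≈ 2.2710.
Efficiency = H/L = 2.2496/2.2710 = 99.1%.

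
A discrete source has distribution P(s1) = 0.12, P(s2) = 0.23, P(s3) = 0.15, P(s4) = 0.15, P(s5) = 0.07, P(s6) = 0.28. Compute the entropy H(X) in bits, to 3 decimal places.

2.459 bits

H = −Σ pᵢ log₂ pᵢ.
−0.12·log₂(0.12) = 0.3671
−0.23·log₂(0.23) = 0.4877
−0.15·log₂(0.15) = 0.4105
−0.15·log₂(0.15) = 0.4105
−0.07·log₂(0.07) = 0.2686
−0.28·log₂(0.28) = 0.5142
Sum ≈ 2.4586 → 2.459 bits.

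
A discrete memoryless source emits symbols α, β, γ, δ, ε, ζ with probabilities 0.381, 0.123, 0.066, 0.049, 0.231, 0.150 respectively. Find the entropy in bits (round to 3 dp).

2.273 bits

H = −Σ pᵢ log₂ pᵢ.
−0.381·log₂(0.381) = 0.5304
−0.123·log₂(0.123) = 0.3719
−0.066·log₂(0.066) = 0.2588
−0.049·log₂(0.049) = 0.2132
−0.231·log₂(0.231) = 0.4883
−0.150·log₂(0.150) = 0.4105
Sum ≈ 2.2732 → 2.273 bits.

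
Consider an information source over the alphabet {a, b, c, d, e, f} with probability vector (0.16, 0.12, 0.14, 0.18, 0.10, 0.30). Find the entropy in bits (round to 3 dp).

2.486 bits

H = −Σ pᵢ log₂ pᵢ.
−0.16·log₂(0.16) = 0.4230
−0.12·log₂(0.12) = 0.3671
−0.14·log₂(0.14) = 0.3971
−0.18·log₂(0.18) = 0.4453
−0.10·log₂(0.10) = 0.3322
−0.30·log₂(0.30) = 0.5211
Sum ≈ 2.4858 → 2.486 bits.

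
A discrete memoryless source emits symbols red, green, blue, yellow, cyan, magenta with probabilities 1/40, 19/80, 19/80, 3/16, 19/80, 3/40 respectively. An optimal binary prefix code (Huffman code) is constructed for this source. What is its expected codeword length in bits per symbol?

2.3875 bits/symbol

Repeatedly combine the two least-probable nodes; the expected code length is the sum of the merged weights.
merge 1/40 + 3/40 → 1/10
merge 1/10 + 3/16 → 23/80
merge 19/80 + 19/80 → 19/40
merge 19/80 + 23/80 → 21/40
merge 19/40 + 21/40 → 1
L = 1/10 + 23/80 + 19/40 + 21/40 + 1 = 191/80 = 2.3875 bits/symbol.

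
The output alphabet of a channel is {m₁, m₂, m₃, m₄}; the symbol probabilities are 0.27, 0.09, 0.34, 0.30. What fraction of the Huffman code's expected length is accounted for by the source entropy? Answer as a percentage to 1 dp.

93.6%

Entropy H = −Σ p log₂ p ≈ 1.8729 bits.
Huffman merges: 9/100+27/100→9/25; 3/10+17/50→16/25; 9/25+16/25→1. L = 2 ≈ 2.0000.
Efficiency = H/L = 1.8729/2.0000 = 93.6%.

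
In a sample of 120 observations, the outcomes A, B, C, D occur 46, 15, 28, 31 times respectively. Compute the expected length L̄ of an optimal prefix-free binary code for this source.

1.975 bits/symbol

Probabilities are the counts divided by 120.
Repeatedly combine the two least-probable nodes; the expected code length is the sum of the merged weights.
merge 1/8 + 7/30 → 43/120
merge 31/120 + 43/120 → 37/60
merge 23/60 + 37/60 → 1
L = 43/120 + 37/60 + 1 = 79/40 = 1.975 bits/symbol.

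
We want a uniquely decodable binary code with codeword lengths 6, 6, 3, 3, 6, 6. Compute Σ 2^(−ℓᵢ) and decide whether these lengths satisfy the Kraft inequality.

With common denominator 2^6 = 64: Σ 2^(−ℓᵢ) = 1/64 + 1/64 + 8/64 + 8/64 + 1/64 + 1/64 = 20/64 = 0.3125.
Kraft's inequality requires Σ ≤ 1; here Σ = 0.3125 ≤ 1, so such a prefix code exists.

0.3125; yes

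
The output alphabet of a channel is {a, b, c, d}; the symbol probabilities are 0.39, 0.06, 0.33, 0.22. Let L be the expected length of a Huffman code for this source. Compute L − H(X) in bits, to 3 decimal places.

0.108 bits

Entropy H = −Σ p log₂ p ≈ 1.7817 bits.
Huffman merges: 3/50+11/50→7/25; 7/25+33/100→61/100; 39/100+61/100→1. L = 189/100 ≈ 1.8900.
L − H = 1.8900 − 1.7817 = 0.108 bits.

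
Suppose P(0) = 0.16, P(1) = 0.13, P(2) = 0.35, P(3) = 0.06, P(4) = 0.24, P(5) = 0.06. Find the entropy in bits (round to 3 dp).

H = −Σ pᵢ log₂ pᵢ.
−0.16·log₂(0.16) = 0.4230
−0.13·log₂(0.13) = 0.3826
−0.35·log₂(0.35) = 0.5301
−0.06·log₂(0.06) = 0.2435
−0.24·log₂(0.24) = 0.4941
−0.06·log₂(0.06) = 0.2435
Sum ≈ 2.3170 → 2.317 bits.

2.317 bits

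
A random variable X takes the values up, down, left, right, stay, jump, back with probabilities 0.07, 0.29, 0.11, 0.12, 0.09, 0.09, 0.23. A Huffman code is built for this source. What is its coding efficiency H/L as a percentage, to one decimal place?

99.1%

Entropy H = −Σ p log₂ p ≈ 2.6168 bits.
Huffman merges: 7/100+9/100→4/25; 9/100+11/100→1/5; 3/25+4/25→7/25; 1/5+23/100→43/100; 7/25+29/100→57/100; 43/100+57/100→1. L = 66/25 ≈ 2.6400.
Efficiency = H/L = 2.6168/2.6400 = 99.1%.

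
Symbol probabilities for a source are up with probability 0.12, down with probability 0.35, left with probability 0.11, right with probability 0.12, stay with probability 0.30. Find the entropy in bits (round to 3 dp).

2.136 bits

H = −Σ pᵢ log₂ pᵢ.
−0.12·log₂(0.12) = 0.3671
−0.35·log₂(0.35) = 0.5301
−0.11·log₂(0.11) = 0.3503
−0.12·log₂(0.12) = 0.3671
−0.30·log₂(0.30) = 0.5211
Sum ≈ 2.1356 → 2.136 bits.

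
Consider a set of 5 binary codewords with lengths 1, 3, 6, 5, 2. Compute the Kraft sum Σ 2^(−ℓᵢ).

0.921875

With common denominator 2^6 = 64: Σ 2^(−ℓᵢ) = 32/64 + 8/64 + 1/64 + 2/64 + 16/64 = 59/64 = 0.921875.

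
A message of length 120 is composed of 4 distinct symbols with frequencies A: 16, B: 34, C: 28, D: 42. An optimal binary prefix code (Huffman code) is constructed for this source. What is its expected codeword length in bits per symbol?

2 bits/symbol

Probabilities are the counts divided by 120.
Repeatedly combine the two least-probable nodes; the expected code length is the sum of the merged weights.
merge 2/15 + 7/30 → 11/30
merge 17/60 + 7/20 → 19/30
merge 11/30 + 19/30 → 1
L = 11/30 + 19/30 + 1 = 2 bits/symbol.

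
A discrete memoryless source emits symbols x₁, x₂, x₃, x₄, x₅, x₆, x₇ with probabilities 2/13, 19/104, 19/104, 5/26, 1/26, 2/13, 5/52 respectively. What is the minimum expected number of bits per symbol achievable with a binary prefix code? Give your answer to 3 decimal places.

2.760 bits/symbol

Repeatedly combine the two least-probable nodes; the expected code length is the sum of the merged weights.
merge 1/26 + 5/52 → 7/52
merge 7/52 + 2/13 → 15/52
merge 2/13 + 19/104 → 35/104
merge 19/104 + 5/26 → 3/8
merge 15/52 + 35/104 → 5/8
merge 3/8 + 5/8 → 1
L = 7/52 + 15/52 + 35/104 + 3/8 + 5/8 + 1 = 287/104 ≈ 2.760 bits/symbol.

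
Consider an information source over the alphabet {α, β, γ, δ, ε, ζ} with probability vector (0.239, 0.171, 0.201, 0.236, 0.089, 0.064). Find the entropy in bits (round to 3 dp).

H = −Σ pᵢ log₂ pᵢ.
−0.239·log₂(0.239) = 0.4935
−0.171·log₂(0.171) = 0.4357
−0.201·log₂(0.201) = 0.4653
−0.236·log₂(0.236) = 0.4916
−0.089·log₂(0.089) = 0.3106
−0.064·log₂(0.064) = 0.2538
Sum ≈ 2.4505 → 2.451 bits.

2.451 bits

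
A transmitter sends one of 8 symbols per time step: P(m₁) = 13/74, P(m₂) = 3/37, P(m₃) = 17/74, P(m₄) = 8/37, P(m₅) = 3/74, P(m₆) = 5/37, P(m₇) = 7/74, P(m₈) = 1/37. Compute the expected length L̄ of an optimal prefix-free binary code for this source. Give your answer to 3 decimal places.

2.770 bits/symbol

Repeatedly combine the two least-probable nodes; the expected code length is the sum of the merged weights.
merge 1/37 + 3/74 → 5/74
merge 5/74 + 3/37 → 11/74
merge 7/74 + 5/37 → 17/74
merge 11/74 + 13/74 → 12/37
merge 8/37 + 17/74 → 33/74
merge 17/74 + 12/37 → 41/74
merge 33/74 + 41/74 → 1
L = 5/74 + 11/74 + 17/74 + 12/37 + 33/74 + 41/74 + 1 = 205/74 ≈ 2.770 bits/symbol.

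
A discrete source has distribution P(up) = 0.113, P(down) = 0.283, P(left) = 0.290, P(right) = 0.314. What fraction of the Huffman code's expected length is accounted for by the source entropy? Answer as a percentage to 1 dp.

95.7%

Entropy H = −Σ p log₂ p ≈ 1.9135 bits.
Huffman merges: 113/1000+283/1000→99/250; 29/100+157/500→151/250; 99/250+151/250→1. L = 2 ≈ 2.0000.
Efficiency = H/L = 1.9135/2.0000 = 95.7%.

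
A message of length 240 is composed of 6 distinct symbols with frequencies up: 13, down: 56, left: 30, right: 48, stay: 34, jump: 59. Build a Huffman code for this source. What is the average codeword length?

2.5 bits/symbol

Probabilities are the counts divided by 240.
Repeatedly combine the two least-probable nodes; the expected code length is the sum of the merged weights.
merge 13/240 + 1/8 → 43/240
merge 17/120 + 43/240 → 77/240
merge 1/5 + 7/30 → 13/30
merge 59/240 + 77/240 → 17/30
merge 13/30 + 17/30 → 1
L = 43/240 + 77/240 + 13/30 + 17/30 + 1 = 5/2 = 2.5 bits/symbol.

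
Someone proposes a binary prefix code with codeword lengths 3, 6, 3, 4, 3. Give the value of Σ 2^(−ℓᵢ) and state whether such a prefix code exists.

With common denominator 2^6 = 64: Σ 2^(−ℓᵢ) = 8/64 + 1/64 + 8/64 + 4/64 + 8/64 = 29/64 = 0.453125.
Kraft's inequality requires Σ ≤ 1; here Σ = 0.453125 ≤ 1, so such a prefix code exists.

0.453125; yes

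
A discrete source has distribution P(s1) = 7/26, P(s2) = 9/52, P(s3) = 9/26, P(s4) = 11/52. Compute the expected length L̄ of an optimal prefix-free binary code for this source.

Repeatedly combine the two least-probable nodes; the expected code length is the sum of the merged weights.
merge 9/52 + 11/52 → 5/13
merge 7/26 + 9/26 → 8/13
merge 5/13 + 8/13 → 1
L = 5/13 + 8/13 + 1 = 2 bits/symbol.

2 bits/symbol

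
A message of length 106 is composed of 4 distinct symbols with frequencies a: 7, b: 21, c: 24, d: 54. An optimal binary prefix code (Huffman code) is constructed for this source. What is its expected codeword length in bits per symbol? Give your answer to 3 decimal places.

Probabilities are the counts divided by 106.
Repeatedly combine the two least-probable nodes; the expected code length is the sum of the merged weights.
merge 7/106 + 21/106 → 14/53
merge 12/53 + 14/53 → 26/53
merge 26/53 + 27/53 → 1
L = 14/53 + 26/53 + 1 = 93/53 ≈ 1.755 bits/symbol.

1.755 bits/symbol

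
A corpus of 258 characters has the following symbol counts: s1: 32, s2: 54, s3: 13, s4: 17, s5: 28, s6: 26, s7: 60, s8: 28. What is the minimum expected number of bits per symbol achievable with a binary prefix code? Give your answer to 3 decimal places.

Probabilities are the counts divided by 258.
Repeatedly combine the two least-probable nodes; the expected code length is the sum of the merged weights.
merge 13/258 + 17/258 → 5/43
merge 13/129 + 14/129 → 9/43
merge 14/129 + 5/43 → 29/129
merge 16/129 + 9/43 → 1/3
merge 9/43 + 29/129 → 56/129
merge 10/43 + 1/3 → 73/129
merge 56/129 + 73/129 → 1
L = 5/43 + 9/43 + 29/129 + 1/3 + 56/129 + 73/129 + 1 = 124/43 ≈ 2.884 bits/symbol.

2.884 bits/symbol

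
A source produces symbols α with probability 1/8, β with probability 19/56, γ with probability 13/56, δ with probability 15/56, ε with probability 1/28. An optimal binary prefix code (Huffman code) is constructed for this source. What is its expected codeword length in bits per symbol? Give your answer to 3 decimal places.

2.161 bits/symbol

Repeatedly combine the two least-probable nodes; the expected code length is the sum of the merged weights.
merge 1/28 + 1/8 → 9/56
merge 9/56 + 13/56 → 11/28
merge 15/56 + 19/56 → 17/28
merge 11/28 + 17/28 → 1
L = 9/56 + 11/28 + 17/28 + 1 = 121/56 ≈ 2.161 bits/symbol.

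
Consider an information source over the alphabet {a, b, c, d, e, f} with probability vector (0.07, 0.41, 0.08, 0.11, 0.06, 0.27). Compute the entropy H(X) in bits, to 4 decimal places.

H = −Σ pᵢ log₂ pᵢ.
−0.07·log₂(0.07) = 0.2686
−0.41·log₂(0.41) = 0.5274
−0.08·log₂(0.08) = 0.2915
−0.11·log₂(0.11) = 0.3503
−0.06·log₂(0.06) = 0.2435
−0.27·log₂(0.27) = 0.5100
Sum ≈ 2.1913 → 2.1913 bits.

2.1913 bits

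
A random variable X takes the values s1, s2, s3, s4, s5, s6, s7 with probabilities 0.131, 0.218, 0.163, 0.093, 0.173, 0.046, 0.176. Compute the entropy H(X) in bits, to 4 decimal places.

H = −Σ pᵢ log₂ pᵢ.
−0.131·log₂(0.131) = 0.3841
−0.218·log₂(0.218) = 0.4791
−0.163·log₂(0.163) = 0.4266
−0.093·log₂(0.093) = 0.3187
−0.173·log₂(0.173) = 0.4379
−0.046·log₂(0.046) = 0.2043
−0.176·log₂(0.176) = 0.4411
Sum ≈ 2.6918 → 2.6918 bits.

2.6918 bits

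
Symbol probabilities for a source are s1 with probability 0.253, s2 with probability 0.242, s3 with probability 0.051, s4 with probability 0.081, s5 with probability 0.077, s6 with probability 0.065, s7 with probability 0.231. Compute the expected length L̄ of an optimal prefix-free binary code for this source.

Repeatedly combine the two least-probable nodes; the expected code length is the sum of the merged weights.
merge 51/1000 + 13/200 → 29/250
merge 77/1000 + 81/1000 → 79/500
merge 29/250 + 79/500 → 137/500
merge 231/1000 + 121/500 → 473/1000
merge 253/1000 + 137/500 → 527/1000
merge 473/1000 + 527/1000 → 1
L = 29/250 + 79/500 + 137/500 + 473/1000 + 527/1000 + 1 = 637/250 = 2.548 bits/symbol.

2.548 bits/symbol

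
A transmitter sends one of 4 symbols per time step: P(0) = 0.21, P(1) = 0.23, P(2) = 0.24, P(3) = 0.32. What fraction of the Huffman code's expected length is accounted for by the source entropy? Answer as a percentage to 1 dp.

99.0%

Entropy H = −Σ p log₂ p ≈ 1.9807 bits.
Huffman merges: 21/100+23/100→11/25; 6/25+8/25→14/25; 11/25+14/25→1. L = 2 ≈ 2.0000.
Efficiency = H/L = 1.9807/2.0000 = 99.0%.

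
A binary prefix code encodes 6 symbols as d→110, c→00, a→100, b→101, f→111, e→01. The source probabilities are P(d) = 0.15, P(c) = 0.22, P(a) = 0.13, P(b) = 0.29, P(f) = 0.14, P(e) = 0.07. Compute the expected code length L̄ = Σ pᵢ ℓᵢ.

2.71 bits/symbol

L̄ = Σ pᵢ·ℓᵢ = 0.15·3 + 0.22·2 + 0.13·3 + 0.29·3 + 0.14·3 + 0.07·2 = 2.71 bits/symbol.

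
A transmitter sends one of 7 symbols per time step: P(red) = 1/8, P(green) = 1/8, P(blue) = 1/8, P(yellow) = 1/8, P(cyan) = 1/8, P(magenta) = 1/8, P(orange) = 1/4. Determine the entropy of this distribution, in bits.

2.75 bits

Each probability is a power of 1/2, so log₂(1/p) is an integer.
H = Σ p·log₂(1/p) = 1/8·3 + 1/8·3 + 1/8·3 + 1/8·3 + 1/8·3 + 1/8·3 + 1/4·2 = 2.75 bits.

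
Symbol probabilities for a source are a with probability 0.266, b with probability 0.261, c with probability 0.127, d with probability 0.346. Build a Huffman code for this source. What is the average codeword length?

Repeatedly combine the two least-probable nodes; the expected code length is the sum of the merged weights.
merge 127/1000 + 261/1000 → 97/250
merge 133/500 + 173/500 → 153/250
merge 97/250 + 153/250 → 1
L = 97/250 + 153/250 + 1 = 2 bits/symbol.

2 bits/symbol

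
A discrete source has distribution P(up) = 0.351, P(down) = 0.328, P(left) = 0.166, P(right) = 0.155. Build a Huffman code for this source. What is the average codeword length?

1.97 bits/symbol

Repeatedly combine the two least-probable nodes; the expected code length is the sum of the merged weights.
merge 31/200 + 83/500 → 321/1000
merge 321/1000 + 41/125 → 649/1000
merge 351/1000 + 649/1000 → 1
L = 321/1000 + 649/1000 + 1 = 197/100 = 1.97 bits/symbol.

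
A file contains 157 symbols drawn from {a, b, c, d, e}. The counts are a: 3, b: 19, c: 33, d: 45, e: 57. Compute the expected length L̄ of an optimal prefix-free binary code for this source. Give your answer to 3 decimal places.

Probabilities are the counts divided by 157.
Repeatedly combine the two least-probable nodes; the expected code length is the sum of the merged weights.
merge 3/157 + 19/157 → 22/157
merge 22/157 + 33/157 → 55/157
merge 45/157 + 55/157 → 100/157
merge 57/157 + 100/157 → 1
L = 22/157 + 55/157 + 100/157 + 1 = 334/157 ≈ 2.127 bits/symbol.

2.127 bits/symbol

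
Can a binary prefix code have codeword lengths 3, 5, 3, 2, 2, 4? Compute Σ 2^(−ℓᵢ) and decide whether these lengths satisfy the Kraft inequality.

0.84375; yes

With common denominator 2^5 = 32: Σ 2^(−ℓᵢ) = 4/32 + 1/32 + 4/32 + 8/32 + 8/32 + 2/32 = 27/32 = 0.84375.
Kraft's inequality requires Σ ≤ 1; here Σ = 0.84375 ≤ 1, so such a prefix code exists.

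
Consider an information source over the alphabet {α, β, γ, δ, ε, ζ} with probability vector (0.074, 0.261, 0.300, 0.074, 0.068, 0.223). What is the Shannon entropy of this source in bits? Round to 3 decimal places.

2.329 bits

H = −Σ pᵢ log₂ pᵢ.
−0.074·log₂(0.074) = 0.2780
−0.261·log₂(0.261) = 0.5058
−0.300·log₂(0.300) = 0.5211
−0.074·log₂(0.074) = 0.2780
−0.068·log₂(0.068) = 0.2637
−0.223·log₂(0.223) = 0.4828
Sum ≈ 2.3293 → 2.329 bits.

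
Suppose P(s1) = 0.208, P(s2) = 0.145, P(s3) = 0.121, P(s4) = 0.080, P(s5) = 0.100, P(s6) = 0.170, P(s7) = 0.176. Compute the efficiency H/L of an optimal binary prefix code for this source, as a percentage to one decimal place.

Entropy H = −Σ p log₂ p ≈ 2.7432 bits.
Huffman merges: 2/25+1/10→9/50; 121/1000+29/200→133/500; 17/100+22/125→173/500; 9/50+26/125→97/250; 133/500+173/500→153/250; 97/250+153/250→1. L = 349/125 ≈ 2.7920.
Efficiency = H/L = 2.7432/2.7920 = 98.3%.

98.3%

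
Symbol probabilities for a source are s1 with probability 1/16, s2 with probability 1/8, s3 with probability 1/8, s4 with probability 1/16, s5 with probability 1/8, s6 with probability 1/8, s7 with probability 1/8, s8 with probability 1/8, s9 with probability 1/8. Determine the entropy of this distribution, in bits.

3.125 bits

Each probability is a power of 1/2, so log₂(1/p) is an integer.
H = Σ p·log₂(1/p) = 1/16·4 + 1/8·3 + 1/8·3 + 1/16·4 + 1/8·3 + 1/8·3 + 1/8·3 + 1/8·3 + 1/8·3 = 3.125 bits.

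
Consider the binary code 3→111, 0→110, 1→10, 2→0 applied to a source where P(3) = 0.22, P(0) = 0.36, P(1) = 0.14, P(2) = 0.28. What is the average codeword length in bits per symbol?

L̄ = Σ pᵢ·ℓᵢ = 0.22·3 + 0.36·3 + 0.14·2 + 0.28·1 = 2.3 bits/symbol.

2.3 bits/symbol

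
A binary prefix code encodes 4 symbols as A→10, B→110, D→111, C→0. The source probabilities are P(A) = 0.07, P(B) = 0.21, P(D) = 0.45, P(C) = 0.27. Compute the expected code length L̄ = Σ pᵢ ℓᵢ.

L̄ = Σ pᵢ·ℓᵢ = 0.07·2 + 0.21·3 + 0.45·3 + 0.27·1 = 2.39 bits/symbol.

2.39 bits/symbol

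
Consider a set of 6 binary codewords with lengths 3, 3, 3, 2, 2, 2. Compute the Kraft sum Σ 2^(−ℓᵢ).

1.125

With common denominator 2^3 = 8: Σ 2^(−ℓᵢ) = 1/8 + 1/8 + 1/8 + 2/8 + 2/8 + 2/8 = 9/8 = 1.125.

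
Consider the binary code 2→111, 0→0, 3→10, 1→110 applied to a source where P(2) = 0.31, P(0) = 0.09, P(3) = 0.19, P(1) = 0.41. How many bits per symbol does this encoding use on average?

2.63 bits/symbol

L̄ = Σ pᵢ·ℓᵢ = 0.31·3 + 0.09·1 + 0.19·2 + 0.41·3 = 2.63 bits/symbol.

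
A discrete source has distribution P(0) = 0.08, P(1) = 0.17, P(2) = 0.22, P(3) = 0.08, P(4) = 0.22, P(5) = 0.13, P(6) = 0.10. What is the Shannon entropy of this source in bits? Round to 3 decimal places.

H = −Σ pᵢ log₂ pᵢ.
−0.08·log₂(0.08) = 0.2915
−0.17·log₂(0.17) = 0.4346
−0.22·log₂(0.22) = 0.4806
−0.08·log₂(0.08) = 0.2915
−0.22·log₂(0.22) = 0.4806
−0.13·log₂(0.13) = 0.3826
−0.10·log₂(0.10) = 0.3322
Sum ≈ 2.6936 → 2.694 bits.

2.694 bits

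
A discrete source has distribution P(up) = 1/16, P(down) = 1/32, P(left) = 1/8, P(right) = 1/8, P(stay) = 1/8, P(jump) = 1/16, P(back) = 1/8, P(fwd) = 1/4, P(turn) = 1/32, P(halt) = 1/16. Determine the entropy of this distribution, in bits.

3.0625 bits

Each probability is a power of 1/2, so log₂(1/p) is an integer.
H = Σ p·log₂(1/p) = 1/16·4 + 1/32·5 + 1/8·3 + 1/8·3 + 1/8·3 + 1/16·4 + 1/8·3 + 1/4·2 + 1/32·5 + 1/16·4 = 3.0625 bits.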